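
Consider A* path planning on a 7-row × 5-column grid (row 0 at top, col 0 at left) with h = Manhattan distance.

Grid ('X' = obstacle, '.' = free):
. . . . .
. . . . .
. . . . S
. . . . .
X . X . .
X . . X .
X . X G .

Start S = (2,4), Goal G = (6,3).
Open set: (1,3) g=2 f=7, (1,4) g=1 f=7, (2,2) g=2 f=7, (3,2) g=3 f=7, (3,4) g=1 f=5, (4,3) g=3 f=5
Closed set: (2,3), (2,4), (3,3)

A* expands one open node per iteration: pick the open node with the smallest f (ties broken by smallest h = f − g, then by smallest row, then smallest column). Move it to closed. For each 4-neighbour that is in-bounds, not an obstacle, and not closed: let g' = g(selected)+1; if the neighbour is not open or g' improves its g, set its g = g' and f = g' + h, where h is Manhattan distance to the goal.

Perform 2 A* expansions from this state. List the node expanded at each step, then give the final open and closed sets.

step 1: expand (4,3) (f=5, h=2) → closed; open now [(1,3) g=2 f=7, (1,4) g=1 f=7, (2,2) g=2 f=7, (3,2) g=3 f=7, (3,4) g=1 f=5, (4,4) g=4 f=7]
step 2: expand (3,4) (f=5, h=4) → closed; open now [(1,3) g=2 f=7, (1,4) g=1 f=7, (2,2) g=2 f=7, (3,2) g=3 f=7, (4,4) g=2 f=5]

order=[(4,3) → (3,4)]; open=[(1,3) g=2 f=7, (1,4) g=1 f=7, (2,2) g=2 f=7, (3,2) g=3 f=7, (4,4) g=2 f=5]; closed=[(2,3), (2,4), (3,3), (3,4), (4,3)]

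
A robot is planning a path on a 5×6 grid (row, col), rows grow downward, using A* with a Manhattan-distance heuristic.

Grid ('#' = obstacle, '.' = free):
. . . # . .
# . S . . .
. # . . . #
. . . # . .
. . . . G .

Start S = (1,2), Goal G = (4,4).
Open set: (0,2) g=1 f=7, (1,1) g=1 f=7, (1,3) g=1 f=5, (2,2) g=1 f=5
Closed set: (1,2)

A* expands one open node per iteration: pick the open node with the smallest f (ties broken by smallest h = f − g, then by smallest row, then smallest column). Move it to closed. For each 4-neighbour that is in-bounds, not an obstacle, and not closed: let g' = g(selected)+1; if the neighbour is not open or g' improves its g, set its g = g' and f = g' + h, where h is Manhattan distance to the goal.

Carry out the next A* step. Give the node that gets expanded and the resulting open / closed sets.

expanded=(1,3); open=[(0,2) g=1 f=7, (1,1) g=1 f=7, (1,4) g=2 f=5, (2,2) g=1 f=5, (2,3) g=2 f=5]; closed=[(1,2), (1,3)]

step 1: expand (1,3) (f=5, h=4) → closed; open now [(0,2) g=1 f=7, (1,1) g=1 f=7, (1,4) g=2 f=5, (2,2) g=1 f=5, (2,3) g=2 f=5]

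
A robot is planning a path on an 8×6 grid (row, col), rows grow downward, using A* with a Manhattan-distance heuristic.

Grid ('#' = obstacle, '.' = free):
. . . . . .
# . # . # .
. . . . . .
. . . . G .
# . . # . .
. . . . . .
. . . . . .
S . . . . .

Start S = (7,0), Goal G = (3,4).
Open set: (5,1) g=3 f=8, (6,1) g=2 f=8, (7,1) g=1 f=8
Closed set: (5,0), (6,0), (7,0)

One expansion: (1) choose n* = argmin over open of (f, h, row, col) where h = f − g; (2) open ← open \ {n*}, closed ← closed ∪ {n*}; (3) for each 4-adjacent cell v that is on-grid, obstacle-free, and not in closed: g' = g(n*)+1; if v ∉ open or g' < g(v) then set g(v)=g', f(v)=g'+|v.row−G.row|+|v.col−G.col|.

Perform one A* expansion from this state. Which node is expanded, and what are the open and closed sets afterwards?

expanded=(5,1); open=[(4,1) g=4 f=8, (5,2) g=4 f=8, (6,1) g=2 f=8, (7,1) g=1 f=8]; closed=[(5,0), (5,1), (6,0), (7,0)]

step 1: expand (5,1) (f=8, h=5) → closed; open now [(4,1) g=4 f=8, (5,2) g=4 f=8, (6,1) g=2 f=8, (7,1) g=1 f=8]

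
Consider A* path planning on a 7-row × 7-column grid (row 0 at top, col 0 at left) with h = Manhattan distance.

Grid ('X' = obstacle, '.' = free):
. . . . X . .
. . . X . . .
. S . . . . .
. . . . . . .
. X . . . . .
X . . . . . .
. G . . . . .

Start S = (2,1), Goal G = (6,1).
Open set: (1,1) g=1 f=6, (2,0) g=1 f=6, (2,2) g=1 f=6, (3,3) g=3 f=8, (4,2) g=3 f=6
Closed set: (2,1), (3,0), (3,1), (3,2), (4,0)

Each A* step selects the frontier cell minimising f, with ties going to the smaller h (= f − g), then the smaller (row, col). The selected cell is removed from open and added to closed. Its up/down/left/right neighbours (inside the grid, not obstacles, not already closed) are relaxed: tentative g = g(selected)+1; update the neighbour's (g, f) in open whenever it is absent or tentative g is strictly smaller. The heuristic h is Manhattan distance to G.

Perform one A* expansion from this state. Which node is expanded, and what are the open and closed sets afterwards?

expanded=(4,2); open=[(1,1) g=1 f=6, (2,0) g=1 f=6, (2,2) g=1 f=6, (3,3) g=3 f=8, (4,3) g=4 f=8, (5,2) g=4 f=6]; closed=[(2,1), (3,0), (3,1), (3,2), (4,0), (4,2)]

step 1: expand (4,2) (f=6, h=3) → closed; open now [(1,1) g=1 f=6, (2,0) g=1 f=6, (2,2) g=1 f=6, (3,3) g=3 f=8, (4,3) g=4 f=8, (5,2) g=4 f=6]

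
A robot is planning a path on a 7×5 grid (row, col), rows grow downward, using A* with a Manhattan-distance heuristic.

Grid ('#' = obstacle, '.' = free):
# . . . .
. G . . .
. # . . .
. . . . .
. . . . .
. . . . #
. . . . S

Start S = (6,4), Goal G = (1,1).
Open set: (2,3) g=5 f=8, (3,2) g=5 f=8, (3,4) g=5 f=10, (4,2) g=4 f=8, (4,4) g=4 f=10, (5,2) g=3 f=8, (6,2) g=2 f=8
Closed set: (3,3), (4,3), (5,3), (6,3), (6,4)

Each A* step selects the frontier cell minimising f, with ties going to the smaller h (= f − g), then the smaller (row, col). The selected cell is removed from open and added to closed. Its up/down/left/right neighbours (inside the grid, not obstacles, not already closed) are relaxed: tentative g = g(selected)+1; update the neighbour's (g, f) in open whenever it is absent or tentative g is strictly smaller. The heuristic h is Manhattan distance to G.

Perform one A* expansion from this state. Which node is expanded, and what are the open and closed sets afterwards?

step 1: expand (2,3) (f=8, h=3) → closed; open now [(1,3) g=6 f=8, (2,2) g=6 f=8, (2,4) g=6 f=10, (3,2) g=5 f=8, (3,4) g=5 f=10, (4,2) g=4 f=8, (4,4) g=4 f=10, (5,2) g=3 f=8, (6,2) g=2 f=8]

expanded=(2,3); open=[(1,3) g=6 f=8, (2,2) g=6 f=8, (2,4) g=6 f=10, (3,2) g=5 f=8, (3,4) g=5 f=10, (4,2) g=4 f=8, (4,4) g=4 f=10, (5,2) g=3 f=8, (6,2) g=2 f=8]; closed=[(2,3), (3,3), (4,3), (5,3), (6,3), (6,4)]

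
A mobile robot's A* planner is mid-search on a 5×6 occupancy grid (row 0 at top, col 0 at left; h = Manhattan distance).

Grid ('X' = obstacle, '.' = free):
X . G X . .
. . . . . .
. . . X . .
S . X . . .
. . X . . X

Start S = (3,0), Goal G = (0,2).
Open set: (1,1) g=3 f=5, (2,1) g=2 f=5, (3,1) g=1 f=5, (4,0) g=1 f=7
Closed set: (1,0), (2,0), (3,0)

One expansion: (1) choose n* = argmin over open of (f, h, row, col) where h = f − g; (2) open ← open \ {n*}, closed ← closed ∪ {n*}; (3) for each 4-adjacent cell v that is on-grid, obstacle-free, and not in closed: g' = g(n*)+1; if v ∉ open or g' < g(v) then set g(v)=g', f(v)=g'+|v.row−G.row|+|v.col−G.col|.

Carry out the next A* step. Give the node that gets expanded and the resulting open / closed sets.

step 1: expand (1,1) (f=5, h=2) → closed; open now [(0,1) g=4 f=5, (1,2) g=4 f=5, (2,1) g=2 f=5, (3,1) g=1 f=5, (4,0) g=1 f=7]

expanded=(1,1); open=[(0,1) g=4 f=5, (1,2) g=4 f=5, (2,1) g=2 f=5, (3,1) g=1 f=5, (4,0) g=1 f=7]; closed=[(1,0), (1,1), (2,0), (3,0)]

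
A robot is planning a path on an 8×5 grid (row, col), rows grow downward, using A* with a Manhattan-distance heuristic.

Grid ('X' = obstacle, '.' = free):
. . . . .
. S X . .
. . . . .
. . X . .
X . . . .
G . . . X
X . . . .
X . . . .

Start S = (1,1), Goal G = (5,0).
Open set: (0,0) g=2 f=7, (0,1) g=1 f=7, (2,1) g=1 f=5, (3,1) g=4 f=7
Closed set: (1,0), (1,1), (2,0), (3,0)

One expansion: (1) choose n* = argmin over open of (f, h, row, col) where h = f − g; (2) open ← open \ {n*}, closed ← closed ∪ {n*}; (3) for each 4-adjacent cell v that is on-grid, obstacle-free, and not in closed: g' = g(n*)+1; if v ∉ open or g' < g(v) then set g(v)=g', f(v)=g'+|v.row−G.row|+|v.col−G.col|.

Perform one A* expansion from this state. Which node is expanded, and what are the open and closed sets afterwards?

step 1: expand (2,1) (f=5, h=4) → closed; open now [(0,0) g=2 f=7, (0,1) g=1 f=7, (2,2) g=2 f=7, (3,1) g=2 f=5]

expanded=(2,1); open=[(0,0) g=2 f=7, (0,1) g=1 f=7, (2,2) g=2 f=7, (3,1) g=2 f=5]; closed=[(1,0), (1,1), (2,0), (2,1), (3,0)]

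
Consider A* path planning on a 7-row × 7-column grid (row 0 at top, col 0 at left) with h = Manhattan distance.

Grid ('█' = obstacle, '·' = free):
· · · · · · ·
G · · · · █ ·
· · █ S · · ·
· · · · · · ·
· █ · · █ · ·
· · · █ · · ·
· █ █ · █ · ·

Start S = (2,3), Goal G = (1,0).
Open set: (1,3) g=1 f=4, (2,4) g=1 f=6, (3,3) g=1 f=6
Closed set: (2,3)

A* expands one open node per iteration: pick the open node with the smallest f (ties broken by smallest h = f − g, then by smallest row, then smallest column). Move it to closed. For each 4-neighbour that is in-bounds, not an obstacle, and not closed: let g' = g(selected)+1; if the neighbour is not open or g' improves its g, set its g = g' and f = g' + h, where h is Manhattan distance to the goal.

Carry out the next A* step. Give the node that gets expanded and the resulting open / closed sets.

expanded=(1,3); open=[(0,3) g=2 f=6, (1,2) g=2 f=4, (1,4) g=2 f=6, (2,4) g=1 f=6, (3,3) g=1 f=6]; closed=[(1,3), (2,3)]

step 1: expand (1,3) (f=4, h=3) → closed; open now [(0,3) g=2 f=6, (1,2) g=2 f=4, (1,4) g=2 f=6, (2,4) g=1 f=6, (3,3) g=1 f=6]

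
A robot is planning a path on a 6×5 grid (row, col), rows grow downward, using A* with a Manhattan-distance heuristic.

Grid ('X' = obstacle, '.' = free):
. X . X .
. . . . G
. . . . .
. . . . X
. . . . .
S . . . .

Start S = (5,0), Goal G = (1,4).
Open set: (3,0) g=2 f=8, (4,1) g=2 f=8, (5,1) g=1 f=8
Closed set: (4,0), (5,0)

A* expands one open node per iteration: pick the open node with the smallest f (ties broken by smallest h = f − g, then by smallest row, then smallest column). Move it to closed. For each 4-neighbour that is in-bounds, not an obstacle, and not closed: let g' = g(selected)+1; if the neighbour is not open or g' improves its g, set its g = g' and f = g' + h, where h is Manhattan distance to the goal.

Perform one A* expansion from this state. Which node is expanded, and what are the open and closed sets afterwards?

step 1: expand (3,0) (f=8, h=6) → closed; open now [(2,0) g=3 f=8, (3,1) g=3 f=8, (4,1) g=2 f=8, (5,1) g=1 f=8]

expanded=(3,0); open=[(2,0) g=3 f=8, (3,1) g=3 f=8, (4,1) g=2 f=8, (5,1) g=1 f=8]; closed=[(3,0), (4,0), (5,0)]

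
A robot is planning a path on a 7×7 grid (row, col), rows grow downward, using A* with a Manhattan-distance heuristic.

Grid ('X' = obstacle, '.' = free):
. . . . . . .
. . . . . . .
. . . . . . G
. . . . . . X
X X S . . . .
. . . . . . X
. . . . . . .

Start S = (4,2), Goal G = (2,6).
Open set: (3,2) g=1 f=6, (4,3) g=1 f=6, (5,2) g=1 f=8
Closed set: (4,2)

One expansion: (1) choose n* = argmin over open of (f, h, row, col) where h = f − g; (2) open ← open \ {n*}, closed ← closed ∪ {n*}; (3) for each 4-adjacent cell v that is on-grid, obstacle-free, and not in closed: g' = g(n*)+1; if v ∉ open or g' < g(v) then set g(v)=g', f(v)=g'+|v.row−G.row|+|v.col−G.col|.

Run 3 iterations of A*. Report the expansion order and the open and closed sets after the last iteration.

step 1: expand (3,2) (f=6, h=5) → closed; open now [(2,2) g=2 f=6, (3,1) g=2 f=8, (3,3) g=2 f=6, (4,3) g=1 f=6, (5,2) g=1 f=8]
step 2: expand (2,2) (f=6, h=4) → closed; open now [(1,2) g=3 f=8, (2,1) g=3 f=8, (2,3) g=3 f=6, (3,1) g=2 f=8, (3,3) g=2 f=6, (4,3) g=1 f=6, (5,2) g=1 f=8]
step 3: expand (2,3) (f=6, h=3) → closed; open now [(1,2) g=3 f=8, (1,3) g=4 f=8, (2,1) g=3 f=8, (2,4) g=4 f=6, (3,1) g=2 f=8, (3,3) g=2 f=6, (4,3) g=1 f=6, (5,2) g=1 f=8]

order=[(3,2) → (2,2) → (2,3)]; open=[(1,2) g=3 f=8, (1,3) g=4 f=8, (2,1) g=3 f=8, (2,4) g=4 f=6, (3,1) g=2 f=8, (3,3) g=2 f=6, (4,3) g=1 f=6, (5,2) g=1 f=8]; closed=[(2,2), (2,3), (3,2), (4,2)]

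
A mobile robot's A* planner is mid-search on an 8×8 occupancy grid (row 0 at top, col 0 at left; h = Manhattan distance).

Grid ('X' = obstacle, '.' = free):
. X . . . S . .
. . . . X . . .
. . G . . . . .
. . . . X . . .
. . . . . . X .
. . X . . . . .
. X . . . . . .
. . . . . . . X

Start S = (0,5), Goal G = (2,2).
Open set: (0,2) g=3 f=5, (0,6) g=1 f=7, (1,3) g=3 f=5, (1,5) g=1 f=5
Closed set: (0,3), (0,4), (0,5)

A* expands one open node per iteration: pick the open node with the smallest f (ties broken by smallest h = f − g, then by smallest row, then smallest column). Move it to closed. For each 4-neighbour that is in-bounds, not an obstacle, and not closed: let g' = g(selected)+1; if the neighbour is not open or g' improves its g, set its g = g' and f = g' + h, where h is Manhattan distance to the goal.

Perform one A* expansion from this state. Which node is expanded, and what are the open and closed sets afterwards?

step 1: expand (0,2) (f=5, h=2) → closed; open now [(0,6) g=1 f=7, (1,2) g=4 f=5, (1,3) g=3 f=5, (1,5) g=1 f=5]

expanded=(0,2); open=[(0,6) g=1 f=7, (1,2) g=4 f=5, (1,3) g=3 f=5, (1,5) g=1 f=5]; closed=[(0,2), (0,3), (0,4), (0,5)]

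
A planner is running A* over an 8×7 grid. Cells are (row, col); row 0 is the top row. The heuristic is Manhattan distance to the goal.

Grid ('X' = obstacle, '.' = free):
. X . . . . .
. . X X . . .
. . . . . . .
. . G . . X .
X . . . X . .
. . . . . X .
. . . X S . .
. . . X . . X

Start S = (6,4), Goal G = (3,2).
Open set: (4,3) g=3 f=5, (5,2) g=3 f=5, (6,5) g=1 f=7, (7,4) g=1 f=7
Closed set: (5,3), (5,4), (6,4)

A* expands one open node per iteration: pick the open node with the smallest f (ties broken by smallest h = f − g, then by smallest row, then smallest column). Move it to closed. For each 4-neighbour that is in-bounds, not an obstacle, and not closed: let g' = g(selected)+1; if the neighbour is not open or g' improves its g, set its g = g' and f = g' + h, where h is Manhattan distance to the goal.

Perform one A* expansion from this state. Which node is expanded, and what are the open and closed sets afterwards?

expanded=(4,3); open=[(3,3) g=4 f=5, (4,2) g=4 f=5, (5,2) g=3 f=5, (6,5) g=1 f=7, (7,4) g=1 f=7]; closed=[(4,3), (5,3), (5,4), (6,4)]

step 1: expand (4,3) (f=5, h=2) → closed; open now [(3,3) g=4 f=5, (4,2) g=4 f=5, (5,2) g=3 f=5, (6,5) g=1 f=7, (7,4) g=1 f=7]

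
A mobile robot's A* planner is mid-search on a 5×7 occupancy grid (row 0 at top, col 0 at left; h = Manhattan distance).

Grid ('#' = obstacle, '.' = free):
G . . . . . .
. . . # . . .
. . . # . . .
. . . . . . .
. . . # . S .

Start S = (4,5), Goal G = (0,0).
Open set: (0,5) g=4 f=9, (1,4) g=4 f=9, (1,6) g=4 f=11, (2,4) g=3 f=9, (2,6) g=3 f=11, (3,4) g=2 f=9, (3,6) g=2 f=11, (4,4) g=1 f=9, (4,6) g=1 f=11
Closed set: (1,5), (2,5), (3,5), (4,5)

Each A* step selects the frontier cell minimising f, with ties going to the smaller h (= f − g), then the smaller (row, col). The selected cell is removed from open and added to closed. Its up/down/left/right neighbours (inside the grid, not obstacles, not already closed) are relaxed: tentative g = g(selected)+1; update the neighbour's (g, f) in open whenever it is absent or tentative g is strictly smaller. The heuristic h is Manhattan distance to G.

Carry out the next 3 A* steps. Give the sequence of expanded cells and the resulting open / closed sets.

step 1: expand (0,5) (f=9, h=5) → closed; open now [(0,4) g=5 f=9, (0,6) g=5 f=11, (1,4) g=4 f=9, (1,6) g=4 f=11, (2,4) g=3 f=9, (2,6) g=3 f=11, (3,4) g=2 f=9, (3,6) g=2 f=11, (4,4) g=1 f=9, (4,6) g=1 f=11]
step 2: expand (0,4) (f=9, h=4) → closed; open now [(0,3) g=6 f=9, (0,6) g=5 f=11, (1,4) g=4 f=9, (1,6) g=4 f=11, (2,4) g=3 f=9, (2,6) g=3 f=11, (3,4) g=2 f=9, (3,6) g=2 f=11, (4,4) g=1 f=9, (4,6) g=1 f=11]
step 3: expand (0,3) (f=9, h=3) → closed; open now [(0,2) g=7 f=9, (0,6) g=5 f=11, (1,4) g=4 f=9, (1,6) g=4 f=11, (2,4) g=3 f=9, (2,6) g=3 f=11, (3,4) g=2 f=9, (3,6) g=2 f=11, (4,4) g=1 f=9, (4,6) g=1 f=11]

order=[(0,5) → (0,4) → (0,3)]; open=[(0,2) g=7 f=9, (0,6) g=5 f=11, (1,4) g=4 f=9, (1,6) g=4 f=11, (2,4) g=3 f=9, (2,6) g=3 f=11, (3,4) g=2 f=9, (3,6) g=2 f=11, (4,4) g=1 f=9, (4,6) g=1 f=11]; closed=[(0,3), (0,4), (0,5), (1,5), (2,5), (3,5), (4,5)]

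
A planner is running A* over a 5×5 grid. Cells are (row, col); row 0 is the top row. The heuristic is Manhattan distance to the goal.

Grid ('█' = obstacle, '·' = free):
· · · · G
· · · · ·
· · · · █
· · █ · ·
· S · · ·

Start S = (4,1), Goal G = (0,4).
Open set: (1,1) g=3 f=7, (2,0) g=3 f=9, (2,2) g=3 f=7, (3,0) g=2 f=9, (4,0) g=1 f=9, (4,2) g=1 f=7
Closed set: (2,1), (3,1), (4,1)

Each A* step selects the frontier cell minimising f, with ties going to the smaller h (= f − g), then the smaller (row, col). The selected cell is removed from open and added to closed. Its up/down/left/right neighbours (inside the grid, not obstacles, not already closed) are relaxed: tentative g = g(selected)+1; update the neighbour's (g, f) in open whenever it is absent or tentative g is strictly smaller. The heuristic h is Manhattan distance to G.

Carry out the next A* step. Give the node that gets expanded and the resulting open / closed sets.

step 1: expand (1,1) (f=7, h=4) → closed; open now [(0,1) g=4 f=7, (1,0) g=4 f=9, (1,2) g=4 f=7, (2,0) g=3 f=9, (2,2) g=3 f=7, (3,0) g=2 f=9, (4,0) g=1 f=9, (4,2) g=1 f=7]

expanded=(1,1); open=[(0,1) g=4 f=7, (1,0) g=4 f=9, (1,2) g=4 f=7, (2,0) g=3 f=9, (2,2) g=3 f=7, (3,0) g=2 f=9, (4,0) g=1 f=9, (4,2) g=1 f=7]; closed=[(1,1), (2,1), (3,1), (4,1)]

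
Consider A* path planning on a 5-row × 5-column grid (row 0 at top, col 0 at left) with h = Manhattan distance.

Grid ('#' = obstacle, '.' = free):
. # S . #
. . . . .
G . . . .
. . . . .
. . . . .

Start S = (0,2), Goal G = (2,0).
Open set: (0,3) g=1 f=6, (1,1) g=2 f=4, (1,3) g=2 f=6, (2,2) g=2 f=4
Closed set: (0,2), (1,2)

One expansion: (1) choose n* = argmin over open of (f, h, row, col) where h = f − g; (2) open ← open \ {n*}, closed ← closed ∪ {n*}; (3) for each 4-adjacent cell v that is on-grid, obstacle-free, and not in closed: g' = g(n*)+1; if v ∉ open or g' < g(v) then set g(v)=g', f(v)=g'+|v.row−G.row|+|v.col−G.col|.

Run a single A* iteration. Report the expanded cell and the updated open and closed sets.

expanded=(1,1); open=[(0,3) g=1 f=6, (1,0) g=3 f=4, (1,3) g=2 f=6, (2,1) g=3 f=4, (2,2) g=2 f=4]; closed=[(0,2), (1,1), (1,2)]

step 1: expand (1,1) (f=4, h=2) → closed; open now [(0,3) g=1 f=6, (1,0) g=3 f=4, (1,3) g=2 f=6, (2,1) g=3 f=4, (2,2) g=2 f=4]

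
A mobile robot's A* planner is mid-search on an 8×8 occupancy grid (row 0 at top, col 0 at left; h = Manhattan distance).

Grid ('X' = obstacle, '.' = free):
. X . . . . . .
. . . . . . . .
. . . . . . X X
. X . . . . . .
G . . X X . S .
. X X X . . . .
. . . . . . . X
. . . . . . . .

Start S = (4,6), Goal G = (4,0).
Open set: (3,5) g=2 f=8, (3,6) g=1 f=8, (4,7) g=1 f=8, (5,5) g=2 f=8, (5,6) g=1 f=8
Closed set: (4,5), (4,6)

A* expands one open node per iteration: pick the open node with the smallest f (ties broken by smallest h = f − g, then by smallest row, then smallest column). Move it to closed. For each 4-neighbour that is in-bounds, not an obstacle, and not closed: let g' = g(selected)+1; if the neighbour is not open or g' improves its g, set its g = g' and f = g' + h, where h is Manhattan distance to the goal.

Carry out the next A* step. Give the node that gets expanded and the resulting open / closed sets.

expanded=(3,5); open=[(2,5) g=3 f=10, (3,4) g=3 f=8, (3,6) g=1 f=8, (4,7) g=1 f=8, (5,5) g=2 f=8, (5,6) g=1 f=8]; closed=[(3,5), (4,5), (4,6)]

step 1: expand (3,5) (f=8, h=6) → closed; open now [(2,5) g=3 f=10, (3,4) g=3 f=8, (3,6) g=1 f=8, (4,7) g=1 f=8, (5,5) g=2 f=8, (5,6) g=1 f=8]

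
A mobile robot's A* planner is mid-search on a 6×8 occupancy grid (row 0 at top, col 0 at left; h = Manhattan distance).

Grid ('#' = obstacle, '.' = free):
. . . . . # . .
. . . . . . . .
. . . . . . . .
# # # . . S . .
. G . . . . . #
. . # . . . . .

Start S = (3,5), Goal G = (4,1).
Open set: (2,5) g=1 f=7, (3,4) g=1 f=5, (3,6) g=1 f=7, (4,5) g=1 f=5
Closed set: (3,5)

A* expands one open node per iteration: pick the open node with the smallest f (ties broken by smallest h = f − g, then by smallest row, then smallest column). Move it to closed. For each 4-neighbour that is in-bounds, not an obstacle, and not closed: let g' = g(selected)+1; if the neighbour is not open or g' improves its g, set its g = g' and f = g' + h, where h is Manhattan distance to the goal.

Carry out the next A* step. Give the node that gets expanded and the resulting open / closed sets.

step 1: expand (3,4) (f=5, h=4) → closed; open now [(2,4) g=2 f=7, (2,5) g=1 f=7, (3,3) g=2 f=5, (3,6) g=1 f=7, (4,4) g=2 f=5, (4,5) g=1 f=5]

expanded=(3,4); open=[(2,4) g=2 f=7, (2,5) g=1 f=7, (3,3) g=2 f=5, (3,6) g=1 f=7, (4,4) g=2 f=5, (4,5) g=1 f=5]; closed=[(3,4), (3,5)]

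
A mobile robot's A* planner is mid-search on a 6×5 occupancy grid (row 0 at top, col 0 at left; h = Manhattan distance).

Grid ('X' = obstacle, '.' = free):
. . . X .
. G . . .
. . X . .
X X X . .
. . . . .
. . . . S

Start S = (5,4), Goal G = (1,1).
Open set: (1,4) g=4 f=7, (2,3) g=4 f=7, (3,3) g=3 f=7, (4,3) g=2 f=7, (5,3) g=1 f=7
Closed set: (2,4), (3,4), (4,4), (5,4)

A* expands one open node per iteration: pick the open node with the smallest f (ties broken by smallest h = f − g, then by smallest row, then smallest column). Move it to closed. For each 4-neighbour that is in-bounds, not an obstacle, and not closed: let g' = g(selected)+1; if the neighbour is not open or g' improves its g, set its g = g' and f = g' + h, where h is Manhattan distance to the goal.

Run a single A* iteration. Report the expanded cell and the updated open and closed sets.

expanded=(1,4); open=[(0,4) g=5 f=9, (1,3) g=5 f=7, (2,3) g=4 f=7, (3,3) g=3 f=7, (4,3) g=2 f=7, (5,3) g=1 f=7]; closed=[(1,4), (2,4), (3,4), (4,4), (5,4)]

step 1: expand (1,4) (f=7, h=3) → closed; open now [(0,4) g=5 f=9, (1,3) g=5 f=7, (2,3) g=4 f=7, (3,3) g=3 f=7, (4,3) g=2 f=7, (5,3) g=1 f=7]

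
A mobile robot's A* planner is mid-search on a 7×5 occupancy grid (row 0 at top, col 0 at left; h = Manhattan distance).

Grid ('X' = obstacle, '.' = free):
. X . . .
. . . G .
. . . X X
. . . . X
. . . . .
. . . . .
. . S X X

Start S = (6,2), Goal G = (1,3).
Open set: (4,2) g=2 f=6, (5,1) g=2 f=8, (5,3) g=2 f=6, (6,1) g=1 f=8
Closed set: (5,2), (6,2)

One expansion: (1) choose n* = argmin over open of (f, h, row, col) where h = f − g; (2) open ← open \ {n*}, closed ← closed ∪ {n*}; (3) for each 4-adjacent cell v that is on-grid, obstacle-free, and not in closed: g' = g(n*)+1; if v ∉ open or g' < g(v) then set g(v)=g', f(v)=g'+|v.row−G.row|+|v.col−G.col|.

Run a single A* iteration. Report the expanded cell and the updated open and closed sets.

expanded=(4,2); open=[(3,2) g=3 f=6, (4,1) g=3 f=8, (4,3) g=3 f=6, (5,1) g=2 f=8, (5,3) g=2 f=6, (6,1) g=1 f=8]; closed=[(4,2), (5,2), (6,2)]

step 1: expand (4,2) (f=6, h=4) → closed; open now [(3,2) g=3 f=6, (4,1) g=3 f=8, (4,3) g=3 f=6, (5,1) g=2 f=8, (5,3) g=2 f=6, (6,1) g=1 f=8]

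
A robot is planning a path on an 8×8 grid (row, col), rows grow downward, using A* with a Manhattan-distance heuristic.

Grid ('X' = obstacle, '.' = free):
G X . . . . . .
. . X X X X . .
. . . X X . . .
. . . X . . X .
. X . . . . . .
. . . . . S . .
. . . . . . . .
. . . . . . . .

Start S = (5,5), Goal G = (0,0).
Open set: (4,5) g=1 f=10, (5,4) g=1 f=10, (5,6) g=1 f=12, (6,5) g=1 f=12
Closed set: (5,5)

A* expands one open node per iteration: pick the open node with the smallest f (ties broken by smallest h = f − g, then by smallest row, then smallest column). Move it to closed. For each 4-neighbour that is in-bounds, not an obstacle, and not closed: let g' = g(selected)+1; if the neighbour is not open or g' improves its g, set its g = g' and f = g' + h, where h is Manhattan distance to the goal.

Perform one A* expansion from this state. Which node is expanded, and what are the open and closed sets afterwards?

step 1: expand (4,5) (f=10, h=9) → closed; open now [(3,5) g=2 f=10, (4,4) g=2 f=10, (4,6) g=2 f=12, (5,4) g=1 f=10, (5,6) g=1 f=12, (6,5) g=1 f=12]

expanded=(4,5); open=[(3,5) g=2 f=10, (4,4) g=2 f=10, (4,6) g=2 f=12, (5,4) g=1 f=10, (5,6) g=1 f=12, (6,5) g=1 f=12]; closed=[(4,5), (5,5)]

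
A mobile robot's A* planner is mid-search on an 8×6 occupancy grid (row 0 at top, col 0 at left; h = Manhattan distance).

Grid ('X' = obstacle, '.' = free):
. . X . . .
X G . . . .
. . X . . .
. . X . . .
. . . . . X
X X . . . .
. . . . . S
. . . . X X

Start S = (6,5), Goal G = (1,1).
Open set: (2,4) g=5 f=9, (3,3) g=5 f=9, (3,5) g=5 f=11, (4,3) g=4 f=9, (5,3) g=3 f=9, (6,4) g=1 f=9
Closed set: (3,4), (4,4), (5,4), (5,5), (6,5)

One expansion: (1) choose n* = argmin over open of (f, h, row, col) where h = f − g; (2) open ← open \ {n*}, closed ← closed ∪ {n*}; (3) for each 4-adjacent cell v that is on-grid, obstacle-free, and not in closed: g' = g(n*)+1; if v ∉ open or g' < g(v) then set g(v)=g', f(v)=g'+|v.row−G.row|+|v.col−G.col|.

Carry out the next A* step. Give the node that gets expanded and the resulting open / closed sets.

expanded=(2,4); open=[(1,4) g=6 f=9, (2,3) g=6 f=9, (2,5) g=6 f=11, (3,3) g=5 f=9, (3,5) g=5 f=11, (4,3) g=4 f=9, (5,3) g=3 f=9, (6,4) g=1 f=9]; closed=[(2,4), (3,4), (4,4), (5,4), (5,5), (6,5)]

step 1: expand (2,4) (f=9, h=4) → closed; open now [(1,4) g=6 f=9, (2,3) g=6 f=9, (2,5) g=6 f=11, (3,3) g=5 f=9, (3,5) g=5 f=11, (4,3) g=4 f=9, (5,3) g=3 f=9, (6,4) g=1 f=9]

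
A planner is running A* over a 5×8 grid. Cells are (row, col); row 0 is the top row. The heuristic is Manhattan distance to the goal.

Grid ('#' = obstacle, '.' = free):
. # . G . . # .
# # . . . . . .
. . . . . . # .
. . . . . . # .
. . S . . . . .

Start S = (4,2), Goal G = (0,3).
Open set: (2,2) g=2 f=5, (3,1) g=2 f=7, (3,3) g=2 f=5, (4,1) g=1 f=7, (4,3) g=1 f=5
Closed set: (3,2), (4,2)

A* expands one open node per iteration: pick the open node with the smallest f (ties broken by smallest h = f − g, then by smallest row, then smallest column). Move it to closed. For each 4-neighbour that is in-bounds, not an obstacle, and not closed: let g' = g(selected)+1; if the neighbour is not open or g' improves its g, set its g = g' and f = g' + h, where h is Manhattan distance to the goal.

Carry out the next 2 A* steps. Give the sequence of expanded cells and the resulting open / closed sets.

step 1: expand (2,2) (f=5, h=3) → closed; open now [(1,2) g=3 f=5, (2,1) g=3 f=7, (2,3) g=3 f=5, (3,1) g=2 f=7, (3,3) g=2 f=5, (4,1) g=1 f=7, (4,3) g=1 f=5]
step 2: expand (1,2) (f=5, h=2) → closed; open now [(0,2) g=4 f=5, (1,3) g=4 f=5, (2,1) g=3 f=7, (2,3) g=3 f=5, (3,1) g=2 f=7, (3,3) g=2 f=5, (4,1) g=1 f=7, (4,3) g=1 f=5]

order=[(2,2) → (1,2)]; open=[(0,2) g=4 f=5, (1,3) g=4 f=5, (2,1) g=3 f=7, (2,3) g=3 f=5, (3,1) g=2 f=7, (3,3) g=2 f=5, (4,1) g=1 f=7, (4,3) g=1 f=5]; closed=[(1,2), (2,2), (3,2), (4,2)]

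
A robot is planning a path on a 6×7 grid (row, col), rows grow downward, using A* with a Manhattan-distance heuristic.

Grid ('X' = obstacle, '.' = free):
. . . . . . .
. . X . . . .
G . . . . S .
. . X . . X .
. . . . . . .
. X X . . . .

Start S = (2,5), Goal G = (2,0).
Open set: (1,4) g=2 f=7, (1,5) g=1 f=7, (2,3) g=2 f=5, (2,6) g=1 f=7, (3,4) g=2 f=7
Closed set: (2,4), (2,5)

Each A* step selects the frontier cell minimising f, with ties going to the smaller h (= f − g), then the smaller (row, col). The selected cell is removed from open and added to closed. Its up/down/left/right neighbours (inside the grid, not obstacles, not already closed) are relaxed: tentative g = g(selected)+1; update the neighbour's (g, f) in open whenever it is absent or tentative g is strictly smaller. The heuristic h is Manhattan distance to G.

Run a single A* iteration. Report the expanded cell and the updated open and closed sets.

step 1: expand (2,3) (f=5, h=3) → closed; open now [(1,3) g=3 f=7, (1,4) g=2 f=7, (1,5) g=1 f=7, (2,2) g=3 f=5, (2,6) g=1 f=7, (3,3) g=3 f=7, (3,4) g=2 f=7]

expanded=(2,3); open=[(1,3) g=3 f=7, (1,4) g=2 f=7, (1,5) g=1 f=7, (2,2) g=3 f=5, (2,6) g=1 f=7, (3,3) g=3 f=7, (3,4) g=2 f=7]; closed=[(2,3), (2,4), (2,5)]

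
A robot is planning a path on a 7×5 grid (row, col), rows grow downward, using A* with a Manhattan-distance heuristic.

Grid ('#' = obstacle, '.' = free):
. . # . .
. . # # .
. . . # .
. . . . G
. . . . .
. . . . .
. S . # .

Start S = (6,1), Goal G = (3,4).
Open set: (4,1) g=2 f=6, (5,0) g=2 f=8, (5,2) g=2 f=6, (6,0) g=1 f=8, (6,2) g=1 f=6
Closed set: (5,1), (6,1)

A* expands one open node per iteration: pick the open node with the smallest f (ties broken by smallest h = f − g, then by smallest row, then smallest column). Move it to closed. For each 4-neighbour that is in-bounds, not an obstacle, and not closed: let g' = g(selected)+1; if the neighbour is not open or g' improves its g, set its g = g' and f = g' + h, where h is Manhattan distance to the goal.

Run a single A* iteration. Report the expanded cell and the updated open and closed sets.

step 1: expand (4,1) (f=6, h=4) → closed; open now [(3,1) g=3 f=6, (4,0) g=3 f=8, (4,2) g=3 f=6, (5,0) g=2 f=8, (5,2) g=2 f=6, (6,0) g=1 f=8, (6,2) g=1 f=6]

expanded=(4,1); open=[(3,1) g=3 f=6, (4,0) g=3 f=8, (4,2) g=3 f=6, (5,0) g=2 f=8, (5,2) g=2 f=6, (6,0) g=1 f=8, (6,2) g=1 f=6]; closed=[(4,1), (5,1), (6,1)]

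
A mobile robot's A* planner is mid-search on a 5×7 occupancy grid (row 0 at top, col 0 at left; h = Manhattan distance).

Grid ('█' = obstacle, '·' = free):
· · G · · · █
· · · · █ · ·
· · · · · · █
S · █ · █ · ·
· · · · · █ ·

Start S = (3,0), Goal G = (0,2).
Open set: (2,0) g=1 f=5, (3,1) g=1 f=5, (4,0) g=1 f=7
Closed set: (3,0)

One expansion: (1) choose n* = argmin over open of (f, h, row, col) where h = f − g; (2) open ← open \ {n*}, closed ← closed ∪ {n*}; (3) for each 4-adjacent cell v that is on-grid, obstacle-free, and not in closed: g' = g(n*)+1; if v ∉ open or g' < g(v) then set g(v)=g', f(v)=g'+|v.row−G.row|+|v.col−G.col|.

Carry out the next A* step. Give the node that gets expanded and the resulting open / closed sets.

step 1: expand (2,0) (f=5, h=4) → closed; open now [(1,0) g=2 f=5, (2,1) g=2 f=5, (3,1) g=1 f=5, (4,0) g=1 f=7]

expanded=(2,0); open=[(1,0) g=2 f=5, (2,1) g=2 f=5, (3,1) g=1 f=5, (4,0) g=1 f=7]; closed=[(2,0), (3,0)]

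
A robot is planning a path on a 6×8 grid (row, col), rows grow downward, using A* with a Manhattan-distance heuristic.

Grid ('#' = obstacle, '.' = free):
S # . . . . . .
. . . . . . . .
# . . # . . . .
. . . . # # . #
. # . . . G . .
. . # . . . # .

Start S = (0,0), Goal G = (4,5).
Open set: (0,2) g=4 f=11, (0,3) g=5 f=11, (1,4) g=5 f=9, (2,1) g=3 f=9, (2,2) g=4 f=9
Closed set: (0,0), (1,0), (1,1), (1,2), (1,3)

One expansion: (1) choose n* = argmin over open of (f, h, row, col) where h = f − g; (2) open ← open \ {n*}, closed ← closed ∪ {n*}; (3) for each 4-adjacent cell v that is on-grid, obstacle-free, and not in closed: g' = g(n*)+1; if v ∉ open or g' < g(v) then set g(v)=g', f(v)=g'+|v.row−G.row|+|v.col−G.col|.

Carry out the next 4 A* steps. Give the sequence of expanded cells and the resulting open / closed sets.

step 1: expand (1,4) (f=9, h=4) → closed; open now [(0,2) g=4 f=11, (0,3) g=5 f=11, (0,4) g=6 f=11, (1,5) g=6 f=9, (2,1) g=3 f=9, (2,2) g=4 f=9, (2,4) g=6 f=9]
step 2: expand (1,5) (f=9, h=3) → closed; open now [(0,2) g=4 f=11, (0,3) g=5 f=11, (0,4) g=6 f=11, (0,5) g=7 f=11, (1,6) g=7 f=11, (2,1) g=3 f=9, (2,2) g=4 f=9, (2,4) g=6 f=9, (2,5) g=7 f=9]
step 3: expand (2,5) (f=9, h=2) → closed; open now [(0,2) g=4 f=11, (0,3) g=5 f=11, (0,4) g=6 f=11, (0,5) g=7 f=11, (1,6) g=7 f=11, (2,1) g=3 f=9, (2,2) g=4 f=9, (2,4) g=6 f=9, (2,6) g=8 f=11]
step 4: expand (2,4) (f=9, h=3) → closed; open now [(0,2) g=4 f=11, (0,3) g=5 f=11, (0,4) g=6 f=11, (0,5) g=7 f=11, (1,6) g=7 f=11, (2,1) g=3 f=9, (2,2) g=4 f=9, (2,6) g=8 f=11]

order=[(1,4) → (1,5) → (2,5) → (2,4)]; open=[(0,2) g=4 f=11, (0,3) g=5 f=11, (0,4) g=6 f=11, (0,5) g=7 f=11, (1,6) g=7 f=11, (2,1) g=3 f=9, (2,2) g=4 f=9, (2,6) g=8 f=11]; closed=[(0,0), (1,0), (1,1), (1,2), (1,3), (1,4), (1,5), (2,4), (2,5)]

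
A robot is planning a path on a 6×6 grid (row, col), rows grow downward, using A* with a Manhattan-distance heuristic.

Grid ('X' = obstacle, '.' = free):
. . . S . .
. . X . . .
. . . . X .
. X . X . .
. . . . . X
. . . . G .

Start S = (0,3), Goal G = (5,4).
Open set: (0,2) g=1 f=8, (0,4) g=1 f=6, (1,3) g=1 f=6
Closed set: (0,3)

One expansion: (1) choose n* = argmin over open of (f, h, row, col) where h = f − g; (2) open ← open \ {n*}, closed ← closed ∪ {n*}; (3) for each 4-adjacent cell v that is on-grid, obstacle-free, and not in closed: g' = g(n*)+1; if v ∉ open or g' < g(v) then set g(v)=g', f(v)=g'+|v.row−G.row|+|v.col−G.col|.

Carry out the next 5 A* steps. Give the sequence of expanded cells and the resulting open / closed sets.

order=[(0,4) → (1,4) → (1,3) → (2,3) → (1,5)]; open=[(0,2) g=1 f=8, (0,5) g=2 f=8, (2,2) g=3 f=8, (2,5) g=4 f=8]; closed=[(0,3), (0,4), (1,3), (1,4), (1,5), (2,3)]

step 1: expand (0,4) (f=6, h=5) → closed; open now [(0,2) g=1 f=8, (0,5) g=2 f=8, (1,3) g=1 f=6, (1,4) g=2 f=6]
step 2: expand (1,4) (f=6, h=4) → closed; open now [(0,2) g=1 f=8, (0,5) g=2 f=8, (1,3) g=1 f=6, (1,5) g=3 f=8]
step 3: expand (1,3) (f=6, h=5) → closed; open now [(0,2) g=1 f=8, (0,5) g=2 f=8, (1,5) g=3 f=8, (2,3) g=2 f=6]
step 4: expand (2,3) (f=6, h=4) → closed; open now [(0,2) g=1 f=8, (0,5) g=2 f=8, (1,5) g=3 f=8, (2,2) g=3 f=8]
step 5: expand (1,5) (f=8, h=5) → closed; open now [(0,2) g=1 f=8, (0,5) g=2 f=8, (2,2) g=3 f=8, (2,5) g=4 f=8]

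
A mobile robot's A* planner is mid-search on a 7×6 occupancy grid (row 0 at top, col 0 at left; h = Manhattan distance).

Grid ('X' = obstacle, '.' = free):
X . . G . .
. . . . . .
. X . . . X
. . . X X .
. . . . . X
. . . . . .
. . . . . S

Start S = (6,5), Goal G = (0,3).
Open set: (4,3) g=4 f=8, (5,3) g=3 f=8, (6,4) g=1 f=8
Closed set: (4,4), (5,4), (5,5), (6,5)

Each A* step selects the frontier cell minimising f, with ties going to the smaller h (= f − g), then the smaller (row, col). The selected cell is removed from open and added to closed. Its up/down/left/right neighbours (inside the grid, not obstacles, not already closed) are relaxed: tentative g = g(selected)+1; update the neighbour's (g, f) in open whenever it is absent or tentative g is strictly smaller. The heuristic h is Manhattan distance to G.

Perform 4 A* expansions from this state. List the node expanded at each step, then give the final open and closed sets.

step 1: expand (4,3) (f=8, h=4) → closed; open now [(4,2) g=5 f=10, (5,3) g=3 f=8, (6,4) g=1 f=8]
step 2: expand (5,3) (f=8, h=5) → closed; open now [(4,2) g=5 f=10, (5,2) g=4 f=10, (6,3) g=4 f=10, (6,4) g=1 f=8]
step 3: expand (6,4) (f=8, h=7) → closed; open now [(4,2) g=5 f=10, (5,2) g=4 f=10, (6,3) g=2 f=8]
step 4: expand (6,3) (f=8, h=6) → closed; open now [(4,2) g=5 f=10, (5,2) g=4 f=10, (6,2) g=3 f=10]

order=[(4,3) → (5,3) → (6,4) → (6,3)]; open=[(4,2) g=5 f=10, (5,2) g=4 f=10, (6,2) g=3 f=10]; closed=[(4,3), (4,4), (5,3), (5,4), (5,5), (6,3), (6,4), (6,5)]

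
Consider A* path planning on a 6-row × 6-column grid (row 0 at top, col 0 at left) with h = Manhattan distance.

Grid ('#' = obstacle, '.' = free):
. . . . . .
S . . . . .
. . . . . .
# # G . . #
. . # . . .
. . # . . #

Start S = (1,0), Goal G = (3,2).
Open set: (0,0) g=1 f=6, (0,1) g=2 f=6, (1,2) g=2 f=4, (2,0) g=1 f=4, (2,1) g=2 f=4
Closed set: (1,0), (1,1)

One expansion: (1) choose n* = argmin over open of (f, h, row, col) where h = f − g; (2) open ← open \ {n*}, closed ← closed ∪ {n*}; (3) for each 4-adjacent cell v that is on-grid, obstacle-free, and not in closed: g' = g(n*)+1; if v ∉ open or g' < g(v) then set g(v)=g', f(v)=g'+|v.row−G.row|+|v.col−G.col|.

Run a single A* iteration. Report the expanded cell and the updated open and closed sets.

step 1: expand (1,2) (f=4, h=2) → closed; open now [(0,0) g=1 f=6, (0,1) g=2 f=6, (0,2) g=3 f=6, (1,3) g=3 f=6, (2,0) g=1 f=4, (2,1) g=2 f=4, (2,2) g=3 f=4]

expanded=(1,2); open=[(0,0) g=1 f=6, (0,1) g=2 f=6, (0,2) g=3 f=6, (1,3) g=3 f=6, (2,0) g=1 f=4, (2,1) g=2 f=4, (2,2) g=3 f=4]; closed=[(1,0), (1,1), (1,2)]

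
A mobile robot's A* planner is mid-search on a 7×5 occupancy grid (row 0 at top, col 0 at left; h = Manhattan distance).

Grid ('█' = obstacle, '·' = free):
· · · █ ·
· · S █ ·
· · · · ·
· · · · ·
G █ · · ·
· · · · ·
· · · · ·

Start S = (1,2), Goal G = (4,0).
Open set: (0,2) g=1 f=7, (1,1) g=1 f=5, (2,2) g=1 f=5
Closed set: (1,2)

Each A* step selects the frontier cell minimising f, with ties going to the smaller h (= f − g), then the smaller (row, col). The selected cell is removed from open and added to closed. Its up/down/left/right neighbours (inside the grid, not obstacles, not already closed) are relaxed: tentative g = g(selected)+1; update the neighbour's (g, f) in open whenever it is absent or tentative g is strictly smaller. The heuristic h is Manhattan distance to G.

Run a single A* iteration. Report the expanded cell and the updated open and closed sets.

expanded=(1,1); open=[(0,1) g=2 f=7, (0,2) g=1 f=7, (1,0) g=2 f=5, (2,1) g=2 f=5, (2,2) g=1 f=5]; closed=[(1,1), (1,2)]

step 1: expand (1,1) (f=5, h=4) → closed; open now [(0,1) g=2 f=7, (0,2) g=1 f=7, (1,0) g=2 f=5, (2,1) g=2 f=5, (2,2) g=1 f=5]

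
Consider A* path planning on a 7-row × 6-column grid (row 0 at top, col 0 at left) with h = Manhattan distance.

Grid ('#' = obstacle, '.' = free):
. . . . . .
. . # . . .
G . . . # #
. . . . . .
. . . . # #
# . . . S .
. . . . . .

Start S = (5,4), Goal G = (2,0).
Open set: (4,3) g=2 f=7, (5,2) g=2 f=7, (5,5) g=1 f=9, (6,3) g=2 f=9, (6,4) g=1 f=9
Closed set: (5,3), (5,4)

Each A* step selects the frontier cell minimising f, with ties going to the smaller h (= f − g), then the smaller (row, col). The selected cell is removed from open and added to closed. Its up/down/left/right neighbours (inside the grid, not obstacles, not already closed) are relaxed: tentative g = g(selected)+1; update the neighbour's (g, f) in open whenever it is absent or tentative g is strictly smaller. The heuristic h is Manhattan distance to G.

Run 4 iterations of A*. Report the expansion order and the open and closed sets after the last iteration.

step 1: expand (4,3) (f=7, h=5) → closed; open now [(3,3) g=3 f=7, (4,2) g=3 f=7, (5,2) g=2 f=7, (5,5) g=1 f=9, (6,3) g=2 f=9, (6,4) g=1 f=9]
step 2: expand (3,3) (f=7, h=4) → closed; open now [(2,3) g=4 f=7, (3,2) g=4 f=7, (3,4) g=4 f=9, (4,2) g=3 f=7, (5,2) g=2 f=7, (5,5) g=1 f=9, (6,3) g=2 f=9, (6,4) g=1 f=9]
step 3: expand (2,3) (f=7, h=3) → closed; open now [(1,3) g=5 f=9, (2,2) g=5 f=7, (3,2) g=4 f=7, (3,4) g=4 f=9, (4,2) g=3 f=7, (5,2) g=2 f=7, (5,5) g=1 f=9, (6,3) g=2 f=9, (6,4) g=1 f=9]
step 4: expand (2,2) (f=7, h=2) → closed; open now [(1,3) g=5 f=9, (2,1) g=6 f=7, (3,2) g=4 f=7, (3,4) g=4 f=9, (4,2) g=3 f=7, (5,2) g=2 f=7, (5,5) g=1 f=9, (6,3) g=2 f=9, (6,4) g=1 f=9]

order=[(4,3) → (3,3) → (2,3) → (2,2)]; open=[(1,3) g=5 f=9, (2,1) g=6 f=7, (3,2) g=4 f=7, (3,4) g=4 f=9, (4,2) g=3 f=7, (5,2) g=2 f=7, (5,5) g=1 f=9, (6,3) g=2 f=9, (6,4) g=1 f=9]; closed=[(2,2), (2,3), (3,3), (4,3), (5,3), (5,4)]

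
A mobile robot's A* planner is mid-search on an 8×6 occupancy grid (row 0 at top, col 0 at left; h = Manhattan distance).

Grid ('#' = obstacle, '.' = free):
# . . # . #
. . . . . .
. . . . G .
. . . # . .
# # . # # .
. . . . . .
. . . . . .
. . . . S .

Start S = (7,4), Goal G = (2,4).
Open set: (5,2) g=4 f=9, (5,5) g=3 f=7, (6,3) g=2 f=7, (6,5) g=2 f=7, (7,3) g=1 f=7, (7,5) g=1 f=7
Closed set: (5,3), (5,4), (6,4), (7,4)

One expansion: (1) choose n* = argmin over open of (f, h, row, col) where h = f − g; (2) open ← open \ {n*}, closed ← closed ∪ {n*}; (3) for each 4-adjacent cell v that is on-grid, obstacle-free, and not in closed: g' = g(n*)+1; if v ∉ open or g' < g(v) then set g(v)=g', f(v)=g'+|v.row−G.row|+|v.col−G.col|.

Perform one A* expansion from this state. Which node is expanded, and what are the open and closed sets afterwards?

expanded=(5,5); open=[(4,5) g=4 f=7, (5,2) g=4 f=9, (6,3) g=2 f=7, (6,5) g=2 f=7, (7,3) g=1 f=7, (7,5) g=1 f=7]; closed=[(5,3), (5,4), (5,5), (6,4), (7,4)]

step 1: expand (5,5) (f=7, h=4) → closed; open now [(4,5) g=4 f=7, (5,2) g=4 f=9, (6,3) g=2 f=7, (6,5) g=2 f=7, (7,3) g=1 f=7, (7,5) g=1 f=7]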